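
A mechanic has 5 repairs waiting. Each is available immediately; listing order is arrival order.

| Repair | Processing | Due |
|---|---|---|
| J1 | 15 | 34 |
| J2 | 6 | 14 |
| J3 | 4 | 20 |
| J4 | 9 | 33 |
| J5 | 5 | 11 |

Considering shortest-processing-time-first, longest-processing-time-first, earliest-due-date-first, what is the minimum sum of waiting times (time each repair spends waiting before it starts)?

52

SPT (increasing processing time): J3 J5 J2 J4 J1.
J3: waits 0, runs 0→4
J5: waits 4, runs 4→9
J2: waits 9, runs 9→15
J4: waits 15, runs 15→24
J1: waits 24, runs 24→39
Sum = 0+4+9+15+24 = 52.
LPT (decreasing processing time): J1 J4 J2 J5 J3.
J1: waits 0, runs 0→15
J4: waits 15, runs 15→24
J2: waits 24, runs 24→30
J5: waits 30, runs 30→35
J3: waits 35, runs 35→39
Sum = 0+15+24+30+35 = 104.
EDD (increasing due date): J5 J2 J3 J4 J1.
J5: waits 0, runs 0→5
J2: waits 5, runs 5→11
J3: waits 11, runs 11→15
J4: waits 15, runs 15→24
J1: waits 24, runs 24→39
Sum = 0+5+11+15+24 = 55.
SPT 52, LPT 104, EDD 55 → minimum 52.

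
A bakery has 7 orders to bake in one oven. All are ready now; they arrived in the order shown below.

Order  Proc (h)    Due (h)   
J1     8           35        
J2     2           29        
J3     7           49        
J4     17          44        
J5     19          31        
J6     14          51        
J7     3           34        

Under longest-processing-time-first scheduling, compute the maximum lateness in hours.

41

LPT (decreasing processing time): J5 J4 J6 J1 J3 J7 J2.
J5: 0→19, due 31, lateness -12
J4: 19→36, due 44, lateness -8
J6: 36→50, due 51, lateness -1
J1: 50→58, due 35, lateness 23
J3: 58→65, due 49, lateness 16
J7: 65→68, due 34, lateness 34
J2: 68→70, due 29, lateness 41
Maximum = 41.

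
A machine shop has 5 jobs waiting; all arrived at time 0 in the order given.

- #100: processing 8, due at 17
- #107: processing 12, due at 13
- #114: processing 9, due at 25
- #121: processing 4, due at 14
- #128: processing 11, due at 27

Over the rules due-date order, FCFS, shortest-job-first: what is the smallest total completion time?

113

EDD (increasing due date): #107 #121 #100 #114 #128.
#107: 0→12
#121: 12→16
#100: 16→24
#114: 24→33
#128: 33→44
Sum = 12+16+24+33+44 = 129.
FIFO (arrival order): #100 #107 #114 #121 #128.
#100: 0→8
#107: 8→20
#114: 20→29
#121: 29→33
#128: 33→44
Sum = 8+20+29+33+44 = 134.
SPT (increasing processing time): #121 #100 #114 #128 #107.
#121: 0→4
#100: 4→12
#114: 12→21
#128: 21→32
#107: 32→44
Sum = 4+12+21+32+44 = 113.
EDD 129, FIFO 134, SPT 113 → minimum 113.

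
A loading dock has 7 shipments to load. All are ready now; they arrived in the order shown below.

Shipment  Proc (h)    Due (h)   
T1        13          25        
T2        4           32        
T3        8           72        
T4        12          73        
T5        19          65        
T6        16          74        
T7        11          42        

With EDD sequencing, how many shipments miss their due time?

EDD (increasing due date): T1 T2 T7 T5 T3 T4 T6.
T1: 0→13, due 25, tardiness 0
T2: 13→17, due 32, tardiness 0
T7: 17→28, due 42, tardiness 0
T5: 28→47, due 65, tardiness 0
T3: 47→55, due 72, tardiness 0
T4: 55→67, due 73, tardiness 0
T6: 67→83, due 74, tardiness 9
Late shipments: 1.

1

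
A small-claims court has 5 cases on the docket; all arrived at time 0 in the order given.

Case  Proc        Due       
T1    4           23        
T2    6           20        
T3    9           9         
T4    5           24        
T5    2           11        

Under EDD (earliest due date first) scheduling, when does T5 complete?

11

EDD (increasing due date): T3 T5 T2 T1 T4.
T3: 0→9
T5: 9→11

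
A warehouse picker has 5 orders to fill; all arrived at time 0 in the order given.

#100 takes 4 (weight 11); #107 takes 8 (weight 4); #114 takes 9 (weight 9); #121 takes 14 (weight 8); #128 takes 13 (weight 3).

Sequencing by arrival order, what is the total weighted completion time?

705

FIFO (arrival order): #100 #107 #114 #121 #128.
#100: finishes 4, weight 11, w·C = 44
#107: finishes 12, weight 4, w·C = 48
#114: finishes 21, weight 9, w·C = 189
#121: finishes 35, weight 8, w·C = 280
#128: finishes 48, weight 3, w·C = 144
Sum = 44+48+189+280+144 = 705.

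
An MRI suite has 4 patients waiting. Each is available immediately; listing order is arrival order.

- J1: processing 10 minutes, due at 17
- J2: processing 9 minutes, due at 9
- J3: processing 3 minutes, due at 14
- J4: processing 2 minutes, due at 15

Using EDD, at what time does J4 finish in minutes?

EDD (increasing due date): J2 J3 J4 J1.
J2: 0→9
J3: 9→12
J4: 12→14

14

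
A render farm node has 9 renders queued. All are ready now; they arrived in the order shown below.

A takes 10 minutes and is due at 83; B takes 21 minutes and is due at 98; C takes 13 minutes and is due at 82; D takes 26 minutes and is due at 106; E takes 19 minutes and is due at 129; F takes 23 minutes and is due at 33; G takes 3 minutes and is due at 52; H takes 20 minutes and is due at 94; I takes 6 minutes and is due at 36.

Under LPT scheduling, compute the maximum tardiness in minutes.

LPT (decreasing processing time): D F B H E C A I G.
D: 0→26, due 106, tardiness 0
F: 26→49, due 33, tardiness 16
B: 49→70, due 98, tardiness 0
H: 70→90, due 94, tardiness 0
E: 90→109, due 129, tardiness 0
C: 109→122, due 82, tardiness 40
A: 122→132, due 83, tardiness 49
I: 132→138, due 36, tardiness 102
G: 138→141, due 52, tardiness 89
Maximum = 102.

102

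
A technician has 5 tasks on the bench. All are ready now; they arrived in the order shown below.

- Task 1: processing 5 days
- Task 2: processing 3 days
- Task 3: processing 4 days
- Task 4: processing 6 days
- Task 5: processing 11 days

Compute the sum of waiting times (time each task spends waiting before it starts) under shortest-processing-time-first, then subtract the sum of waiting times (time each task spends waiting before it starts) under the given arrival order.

-3

SPT (increasing processing time): Task 2 Task 3 Task 1 Task 4 Task 5.
Task 2: waits 0, runs 0→3
Task 3: waits 3, runs 3→7
Task 1: waits 7, runs 7→12
Task 4: waits 12, runs 12→18
Task 5: waits 18, runs 18→29
Sum = 0+3+7+12+18 = 40.
FIFO (arrival order): Task 1 Task 2 Task 3 Task 4 Task 5.
Task 1: waits 0, runs 0→5
Task 2: waits 5, runs 5→8
Task 3: waits 8, runs 8→12
Task 4: waits 12, runs 12→18
Task 5: waits 18, runs 18→29
Sum = 0+5+8+12+18 = 43.
Difference = 40 − 43 = -3.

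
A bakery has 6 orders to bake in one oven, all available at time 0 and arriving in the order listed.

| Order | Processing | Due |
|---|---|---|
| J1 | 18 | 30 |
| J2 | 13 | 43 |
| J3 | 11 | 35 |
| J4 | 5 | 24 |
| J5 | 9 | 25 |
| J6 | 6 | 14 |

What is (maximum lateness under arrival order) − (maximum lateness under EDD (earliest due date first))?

29

FIFO (arrival order): J1 J2 J3 J4 J5 J6.
J1: 0→18, due 30, lateness -12
J2: 18→31, due 43, lateness -12
J3: 31→42, due 35, lateness 7
J4: 42→47, due 24, lateness 23
J5: 47→56, due 25, lateness 31
J6: 56→62, due 14, lateness 48
Maximum = 48.
EDD (increasing due date): J6 J4 J5 J1 J3 J2.
J6: 0→6, due 14, lateness -8
J4: 6→11, due 24, lateness -13
J5: 11→20, due 25, lateness -5
J1: 20→38, due 30, lateness 8
J3: 38→49, due 35, lateness 14
J2: 49→62, due 43, lateness 19
Maximum = 19.
Difference = 48 − 19 = 29.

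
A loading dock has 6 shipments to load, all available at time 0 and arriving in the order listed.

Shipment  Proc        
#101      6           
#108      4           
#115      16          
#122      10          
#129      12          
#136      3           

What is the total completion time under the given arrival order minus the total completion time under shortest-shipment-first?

FIFO (arrival order): #101 #108 #115 #122 #129 #136.
#101: 0→6
#108: 6→10
#115: 10→26
#122: 26→36
#129: 36→48
#136: 48→51
Sum = 6+10+26+36+48+51 = 177.
SPT (increasing processing time): #136 #108 #101 #122 #129 #115.
#136: 0→3
#108: 3→7
#101: 7→13
#122: 13→23
#129: 23→35
#115: 35→51
Sum = 3+7+13+23+35+51 = 132.
Difference = 177 − 132 = 45.

45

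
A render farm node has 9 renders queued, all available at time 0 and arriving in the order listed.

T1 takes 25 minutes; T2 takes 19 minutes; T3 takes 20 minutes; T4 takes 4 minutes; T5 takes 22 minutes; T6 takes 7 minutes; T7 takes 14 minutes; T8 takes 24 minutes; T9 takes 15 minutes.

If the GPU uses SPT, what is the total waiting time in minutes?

444

SPT (increasing processing time): T4 T6 T7 T9 T2 T3 T5 T8 T1.
T4: waits 0, runs 0→4
T6: waits 4, runs 4→11
T7: waits 11, runs 11→25
T9: waits 25, runs 25→40
T2: waits 40, runs 40→59
T3: waits 59, runs 59→79
T5: waits 79, runs 79→101
T8: waits 101, runs 101→125
T1: waits 125, runs 125→150
Sum = 0+4+11+25+40+59+79+101+125 = 444.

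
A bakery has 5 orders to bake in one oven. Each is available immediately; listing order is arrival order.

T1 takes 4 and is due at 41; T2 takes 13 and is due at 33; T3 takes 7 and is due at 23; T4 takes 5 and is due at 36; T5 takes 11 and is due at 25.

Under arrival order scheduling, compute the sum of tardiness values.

FIFO (arrival order): T1 T2 T3 T4 T5.
T1: 0→4, due 41, tardiness 0
T2: 4→17, due 33, tardiness 0
T3: 17→24, due 23, tardiness 1
T4: 24→29, due 36, tardiness 0
T5: 29→40, due 25, tardiness 15
Sum = 0+0+1+0+15 = 16.

16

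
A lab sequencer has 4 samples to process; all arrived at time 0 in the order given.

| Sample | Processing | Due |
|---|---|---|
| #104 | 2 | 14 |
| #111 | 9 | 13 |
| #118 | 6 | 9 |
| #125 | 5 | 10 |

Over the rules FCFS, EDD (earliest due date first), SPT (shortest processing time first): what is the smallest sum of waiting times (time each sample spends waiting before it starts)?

FIFO (arrival order): #104 #111 #118 #125.
#104: waits 0, runs 0→2
#111: waits 2, runs 2→11
#118: waits 11, runs 11→17
#125: waits 17, runs 17→22
Sum = 0+2+11+17 = 30.
EDD (increasing due date): #118 #125 #111 #104.
#118: waits 0, runs 0→6
#125: waits 6, runs 6→11
#111: waits 11, runs 11→20
#104: waits 20, runs 20→22
Sum = 0+6+11+20 = 37.
SPT (increasing processing time): #104 #125 #118 #111.
#104: waits 0, runs 0→2
#125: waits 2, runs 2→7
#118: waits 7, runs 7→13
#111: waits 13, runs 13→22
Sum = 0+2+7+13 = 22.
FIFO 30, EDD 37, SPT 22 → minimum 22.

22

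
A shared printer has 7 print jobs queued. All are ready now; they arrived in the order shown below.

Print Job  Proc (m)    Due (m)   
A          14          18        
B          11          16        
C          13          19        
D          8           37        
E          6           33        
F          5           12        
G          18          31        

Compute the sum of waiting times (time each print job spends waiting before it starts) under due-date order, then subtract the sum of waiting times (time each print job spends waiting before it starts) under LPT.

EDD (increasing due date): F B A C G E D.
F: waits 0, runs 0→5
B: waits 5, runs 5→16
A: waits 16, runs 16→30
C: waits 30, runs 30→43
G: waits 43, runs 43→61
E: waits 61, runs 61→67
D: waits 67, runs 67→75
Sum = 0+5+16+30+43+61+67 = 222.
LPT (decreasing processing time): G A C B D E F.
G: waits 0, runs 0→18
A: waits 18, runs 18→32
C: waits 32, runs 32→45
B: waits 45, runs 45→56
D: waits 56, runs 56→64
E: waits 64, runs 64→70
F: waits 70, runs 70→75
Sum = 0+18+32+45+56+64+70 = 285.
Difference = 222 − 285 = -63.

-63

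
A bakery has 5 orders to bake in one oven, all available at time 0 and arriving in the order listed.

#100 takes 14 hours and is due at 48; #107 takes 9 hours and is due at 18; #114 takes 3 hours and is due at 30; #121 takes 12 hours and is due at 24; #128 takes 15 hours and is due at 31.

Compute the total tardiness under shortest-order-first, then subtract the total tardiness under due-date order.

SPT (increasing processing time): #114 #107 #121 #100 #128.
#114: 0→3, due 30, tardiness 0
#107: 3→12, due 18, tardiness 0
#121: 12→24, due 24, tardiness 0
#100: 24→38, due 48, tardiness 0
#128: 38→53, due 31, tardiness 22
Sum = 0+0+0+0+22 = 22.
EDD (increasing due date): #107 #121 #114 #128 #100.
#107: 0→9, due 18, tardiness 0
#121: 9→21, due 24, tardiness 0
#114: 21→24, due 30, tardiness 0
#128: 24→39, due 31, tardiness 8
#100: 39→53, due 48, tardiness 5
Sum = 0+0+0+8+5 = 13.
Difference = 22 − 13 = 9.

9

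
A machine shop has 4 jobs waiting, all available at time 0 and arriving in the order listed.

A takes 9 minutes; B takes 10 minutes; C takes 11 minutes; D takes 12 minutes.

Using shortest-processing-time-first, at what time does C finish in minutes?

30

SPT (increasing processing time): A B C D.
A: 0→9
B: 9→19
C: 19→30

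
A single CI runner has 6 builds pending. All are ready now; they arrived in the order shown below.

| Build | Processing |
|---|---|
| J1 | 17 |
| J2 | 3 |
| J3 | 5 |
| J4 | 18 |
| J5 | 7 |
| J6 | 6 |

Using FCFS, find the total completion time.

FIFO (arrival order): J1 J2 J3 J4 J5 J6.
J1: 0→17
J2: 17→20
J3: 20→25
J4: 25→43
J5: 43→50
J6: 50→56
Sum = 17+20+25+43+50+56 = 211.

211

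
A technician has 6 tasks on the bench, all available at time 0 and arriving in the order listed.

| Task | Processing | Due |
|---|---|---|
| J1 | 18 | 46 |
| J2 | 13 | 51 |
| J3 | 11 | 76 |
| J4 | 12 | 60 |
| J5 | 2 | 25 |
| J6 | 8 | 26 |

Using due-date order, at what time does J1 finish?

28

EDD (increasing due date): J5 J6 J1 J2 J4 J3.
J5: 0→2
J6: 2→10
J1: 10→28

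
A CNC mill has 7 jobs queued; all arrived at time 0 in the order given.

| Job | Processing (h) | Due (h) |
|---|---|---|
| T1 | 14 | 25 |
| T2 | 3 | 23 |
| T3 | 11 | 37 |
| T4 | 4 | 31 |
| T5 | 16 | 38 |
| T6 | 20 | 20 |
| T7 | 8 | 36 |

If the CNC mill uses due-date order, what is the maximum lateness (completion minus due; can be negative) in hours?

EDD (increasing due date): T6 T2 T1 T4 T7 T3 T5.
T6: 0→20, due 20, lateness 0
T2: 20→23, due 23, lateness 0
T1: 23→37, due 25, lateness 12
T4: 37→41, due 31, lateness 10
T7: 41→49, due 36, lateness 13
T3: 49→60, due 37, lateness 23
T5: 60→76, due 38, lateness 38
Maximum = 38.

38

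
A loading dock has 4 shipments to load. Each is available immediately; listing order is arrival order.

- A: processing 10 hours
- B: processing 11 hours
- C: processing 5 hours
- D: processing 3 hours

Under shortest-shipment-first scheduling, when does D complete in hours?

SPT (increasing processing time): D C A B.
D: 0→3

3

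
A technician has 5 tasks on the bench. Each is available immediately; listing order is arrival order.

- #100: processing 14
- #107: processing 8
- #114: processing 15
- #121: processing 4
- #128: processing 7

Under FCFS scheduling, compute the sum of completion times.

FIFO (arrival order): #100 #107 #114 #121 #128.
#100: 0→14
#107: 14→22
#114: 22→37
#121: 37→41
#128: 41→48
Sum = 14+22+37+41+48 = 162.

162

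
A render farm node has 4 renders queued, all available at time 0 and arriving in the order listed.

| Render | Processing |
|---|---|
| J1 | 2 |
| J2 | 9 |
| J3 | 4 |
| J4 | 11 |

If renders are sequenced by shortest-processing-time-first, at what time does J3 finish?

SPT (increasing processing time): J1 J3 J2 J4.
J1: 0→2
J3: 2→6

6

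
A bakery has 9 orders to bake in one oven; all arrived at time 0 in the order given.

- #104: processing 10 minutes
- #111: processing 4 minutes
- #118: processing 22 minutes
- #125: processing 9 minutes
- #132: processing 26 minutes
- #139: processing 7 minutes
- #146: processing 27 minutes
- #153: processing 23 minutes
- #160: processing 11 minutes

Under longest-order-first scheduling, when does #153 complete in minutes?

76

LPT (decreasing processing time): #146 #132 #153 #118 #160 #104 #125 #139 #111.
#146: 0→27
#132: 27→53
#153: 53→76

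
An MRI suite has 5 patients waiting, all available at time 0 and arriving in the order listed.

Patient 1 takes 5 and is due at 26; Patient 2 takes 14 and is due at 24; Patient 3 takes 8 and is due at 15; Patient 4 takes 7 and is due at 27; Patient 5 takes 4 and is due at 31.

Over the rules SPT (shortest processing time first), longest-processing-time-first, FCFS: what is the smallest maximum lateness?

8

SPT (increasing processing time): Patient 5 Patient 1 Patient 4 Patient 3 Patient 2.
Patient 5: 0→4, due 31, lateness -27
Patient 1: 4→9, due 26, lateness -17
Patient 4: 9→16, due 27, lateness -11
Patient 3: 16→24, due 15, lateness 9
Patient 2: 24→38, due 24, lateness 14
Maximum = 14.
LPT (decreasing processing time): Patient 2 Patient 3 Patient 4 Patient 1 Patient 5.
Patient 2: 0→14, due 24, lateness -10
Patient 3: 14→22, due 15, lateness 7
Patient 4: 22→29, due 27, lateness 2
Patient 1: 29→34, due 26, lateness 8
Patient 5: 34→38, due 31, lateness 7
Maximum = 8.
FIFO (arrival order): Patient 1 Patient 2 Patient 3 Patient 4 Patient 5.
Patient 1: 0→5, due 26, lateness -21
Patient 2: 5→19, due 24, lateness -5
Patient 3: 19→27, due 15, lateness 12
Patient 4: 27→34, due 27, lateness 7
Patient 5: 34→38, due 31, lateness 7
Maximum = 12.
SPT 14, LPT 8, FIFO 12 → minimum 8.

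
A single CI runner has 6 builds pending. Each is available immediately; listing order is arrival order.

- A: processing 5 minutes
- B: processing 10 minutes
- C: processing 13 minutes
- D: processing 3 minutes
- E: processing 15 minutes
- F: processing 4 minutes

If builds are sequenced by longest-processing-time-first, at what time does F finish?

LPT (decreasing processing time): E C B A F D.
E: 0→15
C: 15→28
B: 28→38
A: 38→43
F: 43→47

47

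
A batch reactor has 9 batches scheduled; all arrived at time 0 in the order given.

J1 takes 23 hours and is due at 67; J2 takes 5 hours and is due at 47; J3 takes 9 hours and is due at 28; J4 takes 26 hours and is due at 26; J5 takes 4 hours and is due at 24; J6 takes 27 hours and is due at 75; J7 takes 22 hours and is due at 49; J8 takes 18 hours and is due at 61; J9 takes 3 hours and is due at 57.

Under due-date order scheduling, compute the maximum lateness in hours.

62

EDD (increasing due date): J5 J4 J3 J2 J7 J9 J8 J1 J6.
J5: 0→4, due 24, lateness -20
J4: 4→30, due 26, lateness 4
J3: 30→39, due 28, lateness 11
J2: 39→44, due 47, lateness -3
J7: 44→66, due 49, lateness 17
J9: 66→69, due 57, lateness 12
J8: 69→87, due 61, lateness 26
J1: 87→110, due 67, lateness 43
J6: 110→137, due 75, lateness 62
Maximum = 62.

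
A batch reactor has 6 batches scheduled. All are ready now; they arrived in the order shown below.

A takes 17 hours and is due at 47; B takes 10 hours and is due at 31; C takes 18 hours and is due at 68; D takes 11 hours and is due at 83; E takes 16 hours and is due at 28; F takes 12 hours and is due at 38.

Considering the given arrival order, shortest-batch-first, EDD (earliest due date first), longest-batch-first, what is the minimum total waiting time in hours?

179

FIFO (arrival order): A B C D E F.
A: waits 0, runs 0→17
B: waits 17, runs 17→27
C: waits 27, runs 27→45
D: waits 45, runs 45→56
E: waits 56, runs 56→72
F: waits 72, runs 72→84
Sum = 0+17+27+45+56+72 = 217.
SPT (increasing processing time): B D F E A C.
B: waits 0, runs 0→10
D: waits 10, runs 10→21
F: waits 21, runs 21→33
E: waits 33, runs 33→49
A: waits 49, runs 49→66
C: waits 66, runs 66→84
Sum = 0+10+21+33+49+66 = 179.
EDD (increasing due date): E B F A C D.
E: waits 0, runs 0→16
B: waits 16, runs 16→26
F: waits 26, runs 26→38
A: waits 38, runs 38→55
C: waits 55, runs 55→73
D: waits 73, runs 73→84
Sum = 0+16+26+38+55+73 = 208.
LPT (decreasing processing time): C A E F D B.
C: waits 0, runs 0→18
A: waits 18, runs 18→35
E: waits 35, runs 35→51
F: waits 51, runs 51→63
D: waits 63, runs 63→74
B: waits 74, runs 74→84
Sum = 0+18+35+51+63+74 = 241.
FIFO 217, SPT 179, EDD 208, LPT 241 → minimum 179.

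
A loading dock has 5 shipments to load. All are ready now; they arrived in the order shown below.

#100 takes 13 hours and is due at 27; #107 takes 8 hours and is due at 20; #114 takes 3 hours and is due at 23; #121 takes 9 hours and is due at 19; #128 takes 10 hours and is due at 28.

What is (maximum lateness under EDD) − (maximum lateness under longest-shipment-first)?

-5

EDD (increasing due date): #121 #107 #114 #100 #128.
#121: 0→9, due 19, lateness -10
#107: 9→17, due 20, lateness -3
#114: 17→20, due 23, lateness -3
#100: 20→33, due 27, lateness 6
#128: 33→43, due 28, lateness 15
Maximum = 15.
LPT (decreasing processing time): #100 #128 #121 #107 #114.
#100: 0→13, due 27, lateness -14
#128: 13→23, due 28, lateness -5
#121: 23→32, due 19, lateness 13
#107: 32→40, due 20, lateness 20
#114: 40→43, due 23, lateness 20
Maximum = 20.
Difference = 15 − 20 = -5.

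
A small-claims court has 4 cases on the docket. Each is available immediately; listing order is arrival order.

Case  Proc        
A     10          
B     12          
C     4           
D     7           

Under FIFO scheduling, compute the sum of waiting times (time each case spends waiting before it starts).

58

FIFO (arrival order): A B C D.
A: waits 0, runs 0→10
B: waits 10, runs 10→22
C: waits 22, runs 22→26
D: waits 26, runs 26→33
Sum = 0+10+22+26 = 58.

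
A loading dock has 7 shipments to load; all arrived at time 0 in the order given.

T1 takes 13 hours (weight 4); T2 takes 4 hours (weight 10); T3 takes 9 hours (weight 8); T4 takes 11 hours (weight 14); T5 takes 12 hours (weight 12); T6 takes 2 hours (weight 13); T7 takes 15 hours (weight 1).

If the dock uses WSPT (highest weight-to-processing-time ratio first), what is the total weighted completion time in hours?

WSPT (decreasing weight/processing-time ratio): T6 T2 T4 T5 T3 T1 T7.
T6: finishes 2, weight 13, w·C = 26
T2: finishes 6, weight 10, w·C = 60
T4: finishes 17, weight 14, w·C = 238
T5: finishes 29, weight 12, w·C = 348
T3: finishes 38, weight 8, w·C = 304
T1: finishes 51, weight 4, w·C = 204
T7: finishes 66, weight 1, w·C = 66
Sum = 26+60+238+348+304+204+66 = 1246.

1246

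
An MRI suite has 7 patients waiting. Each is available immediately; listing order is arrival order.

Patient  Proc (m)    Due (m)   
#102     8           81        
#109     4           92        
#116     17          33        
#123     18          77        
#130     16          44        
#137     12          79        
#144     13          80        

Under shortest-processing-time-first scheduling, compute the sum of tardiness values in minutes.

57

SPT (increasing processing time): #109 #102 #137 #144 #130 #116 #123.
#109: 0→4, due 92, tardiness 0
#102: 4→12, due 81, tardiness 0
#137: 12→24, due 79, tardiness 0
#144: 24→37, due 80, tardiness 0
#130: 37→53, due 44, tardiness 9
#116: 53→70, due 33, tardiness 37
#123: 70→88, due 77, tardiness 11
Sum = 0+0+0+0+9+37+11 = 57.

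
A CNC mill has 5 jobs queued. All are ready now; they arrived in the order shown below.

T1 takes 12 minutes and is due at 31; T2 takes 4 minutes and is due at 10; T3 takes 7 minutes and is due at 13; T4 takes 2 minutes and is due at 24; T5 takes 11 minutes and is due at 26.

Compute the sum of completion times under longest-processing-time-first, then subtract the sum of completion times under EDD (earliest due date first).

47

LPT (decreasing processing time): T1 T5 T3 T2 T4.
T1: 0→12
T5: 12→23
T3: 23→30
T2: 30→34
T4: 34→36
Sum = 12+23+30+34+36 = 135.
EDD (increasing due date): T2 T3 T4 T5 T1.
T2: 0→4
T3: 4→11
T4: 11→13
T5: 13→24
T1: 24→36
Sum = 4+11+13+24+36 = 88.
Difference = 135 − 88 = 47.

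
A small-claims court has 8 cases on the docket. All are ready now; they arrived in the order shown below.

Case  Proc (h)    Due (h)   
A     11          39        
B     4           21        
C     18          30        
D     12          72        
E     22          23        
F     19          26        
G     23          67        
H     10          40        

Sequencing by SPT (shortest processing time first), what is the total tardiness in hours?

SPT (increasing processing time): B H A D C F E G.
B: 0→4, due 21, tardiness 0
H: 4→14, due 40, tardiness 0
A: 14→25, due 39, tardiness 0
D: 25→37, due 72, tardiness 0
C: 37→55, due 30, tardiness 25
F: 55→74, due 26, tardiness 48
E: 74→96, due 23, tardiness 73
G: 96→119, due 67, tardiness 52
Sum = 0+0+0+0+25+48+73+52 = 198.

198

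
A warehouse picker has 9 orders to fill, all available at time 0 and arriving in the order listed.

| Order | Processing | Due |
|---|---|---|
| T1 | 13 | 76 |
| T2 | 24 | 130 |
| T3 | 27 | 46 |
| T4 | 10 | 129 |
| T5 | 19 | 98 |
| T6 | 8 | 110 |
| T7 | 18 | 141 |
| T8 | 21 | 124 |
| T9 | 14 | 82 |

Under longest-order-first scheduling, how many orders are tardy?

LPT (decreasing processing time): T3 T2 T8 T5 T7 T9 T1 T4 T6.
T3: 0→27, due 46, tardiness 0
T2: 27→51, due 130, tardiness 0
T8: 51→72, due 124, tardiness 0
T5: 72→91, due 98, tardiness 0
T7: 91→109, due 141, tardiness 0
T9: 109→123, due 82, tardiness 41
T1: 123→136, due 76, tardiness 60
T4: 136→146, due 129, tardiness 17
T6: 146→154, due 110, tardiness 44
Late orders: 4.

4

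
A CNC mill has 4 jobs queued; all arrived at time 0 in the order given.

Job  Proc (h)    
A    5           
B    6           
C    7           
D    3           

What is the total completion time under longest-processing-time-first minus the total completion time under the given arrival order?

4

LPT (decreasing processing time): C B A D.
C: 0→7
B: 7→13
A: 13→18
D: 18→21
Sum = 7+13+18+21 = 59.
FIFO (arrival order): A B C D.
A: 0→5
B: 5→11
C: 11→18
D: 18→21
Sum = 5+11+18+21 = 55.
Difference = 59 − 55 = 4.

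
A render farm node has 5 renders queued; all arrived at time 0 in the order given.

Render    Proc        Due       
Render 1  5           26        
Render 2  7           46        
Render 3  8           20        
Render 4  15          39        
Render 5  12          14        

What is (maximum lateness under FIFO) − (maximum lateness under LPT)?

12

FIFO (arrival order): Render 1 Render 2 Render 3 Render 4 Render 5.
Render 1: 0→5, due 26, lateness -21
Render 2: 5→12, due 46, lateness -34
Render 3: 12→20, due 20, lateness 0
Render 4: 20→35, due 39, lateness -4
Render 5: 35→47, due 14, lateness 33
Maximum = 33.
LPT (decreasing processing time): Render 4 Render 5 Render 3 Render 2 Render 1.
Render 4: 0→15, due 39, lateness -24
Render 5: 15→27, due 14, lateness 13
Render 3: 27→35, due 20, lateness 15
Render 2: 35→42, due 46, lateness -4
Render 1: 42→47, due 26, lateness 21
Maximum = 21.
Difference = 33 − 21 = 12.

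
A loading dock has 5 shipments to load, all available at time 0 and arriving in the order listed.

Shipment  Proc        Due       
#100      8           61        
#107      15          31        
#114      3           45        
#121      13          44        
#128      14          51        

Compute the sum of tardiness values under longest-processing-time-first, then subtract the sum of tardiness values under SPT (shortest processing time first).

-14

LPT (decreasing processing time): #107 #128 #121 #100 #114.
#107: 0→15, due 31, tardiness 0
#128: 15→29, due 51, tardiness 0
#121: 29→42, due 44, tardiness 0
#100: 42→50, due 61, tardiness 0
#114: 50→53, due 45, tardiness 8
Sum = 0+0+0+0+8 = 8.
SPT (increasing processing time): #114 #100 #121 #128 #107.
#114: 0→3, due 45, tardiness 0
#100: 3→11, due 61, tardiness 0
#121: 11→24, due 44, tardiness 0
#128: 24→38, due 51, tardiness 0
#107: 38→53, due 31, tardiness 22
Sum = 0+0+0+0+22 = 22.
Difference = 8 − 22 = -14.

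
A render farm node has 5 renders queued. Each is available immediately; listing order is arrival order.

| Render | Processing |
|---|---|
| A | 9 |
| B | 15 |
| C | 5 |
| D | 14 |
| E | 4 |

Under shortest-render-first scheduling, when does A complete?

SPT (increasing processing time): E C A D B.
E: 0→4
C: 4→9
A: 9→18

18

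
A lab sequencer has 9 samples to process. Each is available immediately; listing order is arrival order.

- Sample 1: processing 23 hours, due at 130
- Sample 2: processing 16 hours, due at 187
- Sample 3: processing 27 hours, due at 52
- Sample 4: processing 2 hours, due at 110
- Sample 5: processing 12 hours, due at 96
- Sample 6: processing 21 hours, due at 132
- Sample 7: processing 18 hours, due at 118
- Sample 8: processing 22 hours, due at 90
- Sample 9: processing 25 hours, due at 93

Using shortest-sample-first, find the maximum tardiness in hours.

114

SPT (increasing processing time): Sample 4 Sample 5 Sample 2 Sample 7 Sample 6 Sample 8 Sample 1 Sample 9 Sample 3.
Sample 4: 0→2, due 110, tardiness 0
Sample 5: 2→14, due 96, tardiness 0
Sample 2: 14→30, due 187, tardiness 0
Sample 7: 30→48, due 118, tardiness 0
Sample 6: 48→69, due 132, tardiness 0
Sample 8: 69→91, due 90, tardiness 1
Sample 1: 91→114, due 130, tardiness 0
Sample 9: 114→139, due 93, tardiness 46
Sample 3: 139→166, due 52, tardiness 114
Maximum = 114.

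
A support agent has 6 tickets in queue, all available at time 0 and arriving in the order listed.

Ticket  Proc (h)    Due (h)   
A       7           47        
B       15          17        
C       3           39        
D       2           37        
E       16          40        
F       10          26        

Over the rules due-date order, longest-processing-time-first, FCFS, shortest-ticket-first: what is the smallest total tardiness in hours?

EDD (increasing due date): B F D C E A.
B: 0→15, due 17, tardiness 0
F: 15→25, due 26, tardiness 0
D: 25→27, due 37, tardiness 0
C: 27→30, due 39, tardiness 0
E: 30→46, due 40, tardiness 6
A: 46→53, due 47, tardiness 6
Sum = 0+0+0+0+6+6 = 12.
LPT (decreasing processing time): E B F A C D.
E: 0→16, due 40, tardiness 0
B: 16→31, due 17, tardiness 14
F: 31→41, due 26, tardiness 15
A: 41→48, due 47, tardiness 1
C: 48→51, due 39, tardiness 12
D: 51→53, due 37, tardiness 16
Sum = 0+14+15+1+12+16 = 58.
FIFO (arrival order): A B C D E F.
A: 0→7, due 47, tardiness 0
B: 7→22, due 17, tardiness 5
C: 22→25, due 39, tardiness 0
D: 25→27, due 37, tardiness 0
E: 27→43, due 40, tardiness 3
F: 43→53, due 26, tardiness 27
Sum = 0+5+0+0+3+27 = 35.
SPT (increasing processing time): D C A F B E.
D: 0→2, due 37, tardiness 0
C: 2→5, due 39, tardiness 0
A: 5→12, due 47, tardiness 0
F: 12→22, due 26, tardiness 0
B: 22→37, due 17, tardiness 20
E: 37→53, due 40, tardiness 13
Sum = 0+0+0+0+20+13 = 33.
EDD 12, LPT 58, FIFO 35, SPT 33 → minimum 12.

12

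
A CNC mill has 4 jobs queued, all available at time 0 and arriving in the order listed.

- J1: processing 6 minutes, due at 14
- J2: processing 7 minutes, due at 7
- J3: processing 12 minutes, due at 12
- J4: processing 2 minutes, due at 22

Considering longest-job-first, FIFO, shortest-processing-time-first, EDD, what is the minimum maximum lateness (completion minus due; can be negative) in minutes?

LPT (decreasing processing time): J3 J2 J1 J4.
J3: 0→12, due 12, lateness 0
J2: 12→19, due 7, lateness 12
J1: 19→25, due 14, lateness 11
J4: 25→27, due 22, lateness 5
Maximum = 12.
FIFO (arrival order): J1 J2 J3 J4.
J1: 0→6, due 14, lateness -8
J2: 6→13, due 7, lateness 6
J3: 13→25, due 12, lateness 13
J4: 25→27, due 22, lateness 5
Maximum = 13.
SPT (increasing processing time): J4 J1 J2 J3.
J4: 0→2, due 22, lateness -20
J1: 2→8, due 14, lateness -6
J2: 8→15, due 7, lateness 8
J3: 15→27, due 12, lateness 15
Maximum = 15.
EDD (increasing due date): J2 J3 J1 J4.
J2: 0→7, due 7, lateness 0
J3: 7→19, due 12, lateness 7
J1: 19→25, due 14, lateness 11
J4: 25→27, due 22, lateness 5
Maximum = 11.
LPT 12, FIFO 13, SPT 15, EDD 11 → minimum 11.

11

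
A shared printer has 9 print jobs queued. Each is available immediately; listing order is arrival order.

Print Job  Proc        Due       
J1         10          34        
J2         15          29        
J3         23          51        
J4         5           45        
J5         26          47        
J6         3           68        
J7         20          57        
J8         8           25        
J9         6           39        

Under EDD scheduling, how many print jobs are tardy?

4

EDD (increasing due date): J8 J2 J1 J9 J4 J5 J3 J7 J6.
J8: 0→8, due 25, tardiness 0
J2: 8→23, due 29, tardiness 0
J1: 23→33, due 34, tardiness 0
J9: 33→39, due 39, tardiness 0
J4: 39→44, due 45, tardiness 0
J5: 44→70, due 47, tardiness 23
J3: 70→93, due 51, tardiness 42
J7: 93→113, due 57, tardiness 56
J6: 113→116, due 68, tardiness 48
Late print jobs: 4.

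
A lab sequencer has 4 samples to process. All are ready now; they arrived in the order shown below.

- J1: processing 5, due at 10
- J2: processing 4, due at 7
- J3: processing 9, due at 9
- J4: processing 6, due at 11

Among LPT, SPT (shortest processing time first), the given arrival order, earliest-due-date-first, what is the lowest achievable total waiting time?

28

LPT (decreasing processing time): J3 J4 J1 J2.
J3: waits 0, runs 0→9
J4: waits 9, runs 9→15
J1: waits 15, runs 15→20
J2: waits 20, runs 20→24
Sum = 0+9+15+20 = 44.
SPT (increasing processing time): J2 J1 J4 J3.
J2: waits 0, runs 0→4
J1: waits 4, runs 4→9
J4: waits 9, runs 9→15
J3: waits 15, runs 15→24
Sum = 0+4+9+15 = 28.
FIFO (arrival order): J1 J2 J3 J4.
J1: waits 0, runs 0→5
J2: waits 5, runs 5→9
J3: waits 9, runs 9→18
J4: waits 18, runs 18→24
Sum = 0+5+9+18 = 32.
EDD (increasing due date): J2 J3 J1 J4.
J2: waits 0, runs 0→4
J3: waits 4, runs 4→13
J1: waits 13, runs 13→18
J4: waits 18, runs 18→24
Sum = 0+4+13+18 = 35.
LPT 44, SPT 28, FIFO 32, EDD 35 → minimum 28.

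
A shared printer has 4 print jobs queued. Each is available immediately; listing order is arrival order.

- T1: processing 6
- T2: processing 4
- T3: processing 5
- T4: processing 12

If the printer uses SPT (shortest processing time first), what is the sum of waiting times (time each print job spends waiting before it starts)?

SPT (increasing processing time): T2 T3 T1 T4.
T2: waits 0, runs 0→4
T3: waits 4, runs 4→9
T1: waits 9, runs 9→15
T4: waits 15, runs 15→27
Sum = 0+4+9+15 = 28.

28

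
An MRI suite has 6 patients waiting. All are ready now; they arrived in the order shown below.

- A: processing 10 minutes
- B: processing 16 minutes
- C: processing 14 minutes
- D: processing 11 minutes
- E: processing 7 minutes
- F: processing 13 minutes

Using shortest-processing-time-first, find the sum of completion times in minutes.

SPT (increasing processing time): E A D F C B.
E: 0→7
A: 7→17
D: 17→28
F: 28→41
C: 41→55
B: 55→71
Sum = 7+17+28+41+55+71 = 219.

219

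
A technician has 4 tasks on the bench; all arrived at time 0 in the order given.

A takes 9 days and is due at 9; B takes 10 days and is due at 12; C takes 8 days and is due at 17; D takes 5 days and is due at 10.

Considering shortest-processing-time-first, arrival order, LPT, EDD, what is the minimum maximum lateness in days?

SPT (increasing processing time): D C A B.
D: 0→5, due 10, lateness -5
C: 5→13, due 17, lateness -4
A: 13→22, due 9, lateness 13
B: 22→32, due 12, lateness 20
Maximum = 20.
FIFO (arrival order): A B C D.
A: 0→9, due 9, lateness 0
B: 9→19, due 12, lateness 7
C: 19→27, due 17, lateness 10
D: 27→32, due 10, lateness 22
Maximum = 22.
LPT (decreasing processing time): B A C D.
B: 0→10, due 12, lateness -2
A: 10→19, due 9, lateness 10
C: 19→27, due 17, lateness 10
D: 27→32, due 10, lateness 22
Maximum = 22.
EDD (increasing due date): A D B C.
A: 0→9, due 9, lateness 0
D: 9→14, due 10, lateness 4
B: 14→24, due 12, lateness 12
C: 24→32, due 17, lateness 15
Maximum = 15.
SPT 20, FIFO 22, LPT 22, EDD 15 → minimum 15.

15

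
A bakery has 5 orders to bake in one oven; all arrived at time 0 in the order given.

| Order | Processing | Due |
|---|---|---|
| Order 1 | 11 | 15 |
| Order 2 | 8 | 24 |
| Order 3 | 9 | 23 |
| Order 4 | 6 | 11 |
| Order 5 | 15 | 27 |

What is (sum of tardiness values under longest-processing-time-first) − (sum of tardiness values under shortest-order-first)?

LPT (decreasing processing time): Order 5 Order 1 Order 3 Order 2 Order 4.
Order 5: 0→15, due 27, tardiness 0
Order 1: 15→26, due 15, tardiness 11
Order 3: 26→35, due 23, tardiness 12
Order 2: 35→43, due 24, tardiness 19
Order 4: 43→49, due 11, tardiness 38
Sum = 0+11+12+19+38 = 80.
SPT (increasing processing time): Order 4 Order 2 Order 3 Order 1 Order 5.
Order 4: 0→6, due 11, tardiness 0
Order 2: 6→14, due 24, tardiness 0
Order 3: 14→23, due 23, tardiness 0
Order 1: 23→34, due 15, tardiness 19
Order 5: 34→49, due 27, tardiness 22
Sum = 0+0+0+19+22 = 41.
Difference = 80 − 41 = 39.

39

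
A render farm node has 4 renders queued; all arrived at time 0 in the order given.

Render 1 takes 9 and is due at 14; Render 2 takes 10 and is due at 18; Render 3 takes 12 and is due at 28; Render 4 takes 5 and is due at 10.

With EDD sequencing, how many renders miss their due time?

EDD (increasing due date): Render 4 Render 1 Render 2 Render 3.
Render 4: 0→5, due 10, tardiness 0
Render 1: 5→14, due 14, tardiness 0
Render 2: 14→24, due 18, tardiness 6
Render 3: 24→36, due 28, tardiness 8
Late renders: 2.

2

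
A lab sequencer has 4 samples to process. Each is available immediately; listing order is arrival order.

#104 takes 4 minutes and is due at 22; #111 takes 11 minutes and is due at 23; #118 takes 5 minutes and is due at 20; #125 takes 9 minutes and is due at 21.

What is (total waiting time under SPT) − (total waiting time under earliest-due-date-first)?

SPT (increasing processing time): #104 #118 #125 #111.
#104: waits 0, runs 0→4
#118: waits 4, runs 4→9
#125: waits 9, runs 9→18
#111: waits 18, runs 18→29
Sum = 0+4+9+18 = 31.
EDD (increasing due date): #118 #125 #104 #111.
#118: waits 0, runs 0→5
#125: waits 5, runs 5→14
#104: waits 14, runs 14→18
#111: waits 18, runs 18→29
Sum = 0+5+14+18 = 37.
Difference = 31 − 37 = -6.

-6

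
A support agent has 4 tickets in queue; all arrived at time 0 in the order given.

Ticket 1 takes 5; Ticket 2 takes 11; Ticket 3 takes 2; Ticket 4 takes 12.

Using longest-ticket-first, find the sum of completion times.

93

LPT (decreasing processing time): Ticket 4 Ticket 2 Ticket 1 Ticket 3.
Ticket 4: 0→12
Ticket 2: 12→23
Ticket 1: 23→28
Ticket 3: 28→30
Sum = 12+23+28+30 = 93.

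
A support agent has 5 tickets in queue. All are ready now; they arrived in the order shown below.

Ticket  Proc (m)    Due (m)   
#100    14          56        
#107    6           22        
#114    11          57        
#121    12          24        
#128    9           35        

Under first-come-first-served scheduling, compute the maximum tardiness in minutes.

19

FIFO (arrival order): #100 #107 #114 #121 #128.
#100: 0→14, due 56, tardiness 0
#107: 14→20, due 22, tardiness 0
#114: 20→31, due 57, tardiness 0
#121: 31→43, due 24, tardiness 19
#128: 43→52, due 35, tardiness 17
Maximum = 19.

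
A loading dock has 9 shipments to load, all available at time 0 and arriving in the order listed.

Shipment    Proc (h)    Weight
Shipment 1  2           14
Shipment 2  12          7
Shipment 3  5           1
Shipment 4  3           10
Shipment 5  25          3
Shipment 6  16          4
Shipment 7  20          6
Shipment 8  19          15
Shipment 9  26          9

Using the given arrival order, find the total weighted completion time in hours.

3938

FIFO (arrival order): Shipment 1 Shipment 2 Shipment 3 Shipment 4 Shipment 5 Shipment 6 Shipment 7 Shipment 8 Shipment 9.
Shipment 1: finishes 2, weight 14, w·C = 28
Shipment 2: finishes 14, weight 7, w·C = 98
Shipment 3: finishes 19, weight 1, w·C = 19
Shipment 4: finishes 22, weight 10, w·C = 220
Shipment 5: finishes 47, weight 3, w·C = 141
Shipment 6: finishes 63, weight 4, w·C = 252
Shipment 7: finishes 83, weight 6, w·C = 498
Shipment 8: finishes 102, weight 15, w·C = 1530
Shipment 9: finishes 128, weight 9, w·C = 1152
Sum = 28+98+19+220+141+252+498+1530+1152 = 3938.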